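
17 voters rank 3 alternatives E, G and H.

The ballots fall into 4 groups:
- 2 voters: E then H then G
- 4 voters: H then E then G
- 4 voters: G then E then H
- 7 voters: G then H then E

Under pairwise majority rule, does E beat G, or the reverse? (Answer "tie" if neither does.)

G

Ballots ranking E above G: 2 + 4 = 6.
Ballots ranking G above E: 17 − 6 = 11.
G wins the head-to-head 11–6.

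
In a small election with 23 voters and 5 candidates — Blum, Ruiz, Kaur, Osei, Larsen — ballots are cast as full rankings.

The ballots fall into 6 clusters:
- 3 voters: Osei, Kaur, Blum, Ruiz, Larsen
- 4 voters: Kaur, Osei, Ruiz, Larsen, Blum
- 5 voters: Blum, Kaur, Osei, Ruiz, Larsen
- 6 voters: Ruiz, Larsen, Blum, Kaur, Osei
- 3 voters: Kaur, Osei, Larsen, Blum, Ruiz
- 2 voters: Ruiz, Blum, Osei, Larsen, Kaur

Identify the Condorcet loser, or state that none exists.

Pairwise majorities:
Blum vs Ruiz: 11 to 12, Ruiz.
Blum–Kaur: Blum 13–10.
Blum vs Osei: 5+6+2 = 13 for Blum, 10 for Osei — Blum by 13–10.
Blum vs Larsen: 10 to 13, Larsen.
Ruiz vs Kaur: Kaur wins 15–8.
Ruiz vs Osei: 8 to 15, Osei.
Ruiz vs Larsen: Ruiz, 20–3.
Kaur–Osei: Kaur 18–5.
Kaur vs Larsen: Kaur is ranked higher on 3+4+5+3 = 15 ballots, Larsen on 8. Kaur wins 15–8.
Osei vs Larsen: Osei wins 17–6.
No candidate is winless: Blum beats Kaur; Ruiz beats Blum; Kaur beats Ruiz; Osei beats Ruiz; Larsen beats Blum. There is no Condorcet loser.

none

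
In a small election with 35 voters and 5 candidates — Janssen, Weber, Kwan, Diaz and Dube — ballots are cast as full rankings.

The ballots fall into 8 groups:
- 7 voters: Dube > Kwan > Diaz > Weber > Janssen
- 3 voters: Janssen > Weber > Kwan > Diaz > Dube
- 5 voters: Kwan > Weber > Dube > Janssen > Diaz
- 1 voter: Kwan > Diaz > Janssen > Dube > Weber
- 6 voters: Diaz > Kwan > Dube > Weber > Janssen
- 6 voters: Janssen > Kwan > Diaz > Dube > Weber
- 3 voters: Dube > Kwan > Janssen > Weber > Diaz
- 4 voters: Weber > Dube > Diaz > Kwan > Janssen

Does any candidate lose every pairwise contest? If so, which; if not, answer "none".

Pairwise majorities:
Janssen vs Weber: Janssen preferred on 3+1+6+3 = 13 ballots; Weber wins 22–13.
Janssen vs Kwan: Janssen preferred on 3+6 = 9 ballots; Kwan wins 26–9.
Janssen vs Diaz: Diaz, 18–17.
Janssen vs Dube: Dube, 25–10.
Weber vs Kwan: Kwan, 28–7.
Weber vs Diaz: 3+5+3+4 = 15 for Weber, 20 for Diaz — Diaz by 20–15.
Weber–Dube: Dube 23–12.
Kwan–Diaz: Kwan 25–10.
Kwan–Dube: Kwan 21–14.
Diaz vs Dube: Diaz preferred on 3+1+6+6 = 16 ballots; Dube wins 19–16.
Only Janssen has no wins; Janssen is the Condorcet loser.

Janssen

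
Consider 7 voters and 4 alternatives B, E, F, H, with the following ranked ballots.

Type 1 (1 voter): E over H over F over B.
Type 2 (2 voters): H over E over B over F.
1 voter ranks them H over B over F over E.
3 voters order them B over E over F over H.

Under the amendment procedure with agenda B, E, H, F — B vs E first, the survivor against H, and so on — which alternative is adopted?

Round 1: B vs E — 4–3, B advances.
Round 2: B vs H — 3–4, H advances.
Round 3: H vs F — 4–3, H advances.
H survives the agenda.

H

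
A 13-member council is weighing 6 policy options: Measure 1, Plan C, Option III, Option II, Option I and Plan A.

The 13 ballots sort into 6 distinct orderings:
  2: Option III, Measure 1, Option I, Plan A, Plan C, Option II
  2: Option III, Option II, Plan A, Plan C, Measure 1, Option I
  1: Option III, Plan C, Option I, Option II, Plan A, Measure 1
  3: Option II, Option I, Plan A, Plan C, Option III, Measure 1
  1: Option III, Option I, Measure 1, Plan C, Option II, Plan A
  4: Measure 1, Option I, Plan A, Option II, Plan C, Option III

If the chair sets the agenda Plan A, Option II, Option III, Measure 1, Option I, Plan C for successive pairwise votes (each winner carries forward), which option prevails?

Measure 1

Round 1: Plan A vs Option II — 6–7, Option II advances.
Round 2: Option II vs Option III — 7–6, Option II advances.
Round 3: Option II vs Measure 1 — 6–7, Measure 1 advances.
Round 4: Measure 1 vs Option I — 8–5, Measure 1 advances.
Round 5: Measure 1 vs Plan C — 7–6, Measure 1 advances.
Measure 1 survives the agenda.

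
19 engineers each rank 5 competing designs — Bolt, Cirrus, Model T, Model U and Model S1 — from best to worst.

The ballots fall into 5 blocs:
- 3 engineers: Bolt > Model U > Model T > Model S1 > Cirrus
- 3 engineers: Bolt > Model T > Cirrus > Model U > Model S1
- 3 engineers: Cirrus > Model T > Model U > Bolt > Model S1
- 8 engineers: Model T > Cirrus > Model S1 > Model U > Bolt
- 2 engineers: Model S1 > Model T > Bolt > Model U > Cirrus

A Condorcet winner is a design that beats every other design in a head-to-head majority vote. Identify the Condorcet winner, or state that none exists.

Model T

Pairwise majorities:
Bolt vs Cirrus: Bolt is ranked higher on 3+3+2 = 8 ballots, Cirrus on 11. Cirrus wins 11–8.
Bolt vs Model T: Bolt is ranked higher on 3+3 = 6 ballots, Model T on 13. Model T wins 13–6.
Bolt vs Model U: Bolt is ranked higher on 3+3+2 = 8 ballots, Model U on 11. Model U wins 11–8.
Bolt vs Model S1: 3+3+3 = 9 for Bolt, 10 for Model S1 — Model S1 by 10–9.
Cirrus vs Model T: 3 to 16, Model T.
Cirrus vs Model U: 3+3+8 = 14 for Cirrus, 5 for Model U — Cirrus by 14–5.
Cirrus vs Model S1: 3+3+8 = 14 for Cirrus, 5 for Model S1 — Cirrus by 14–5.
Model T vs Model U: Model T preferred on 3+3+8+2 = 16 ballots; Model T wins 16–3.
Model T vs Model S1: Model T preferred on 3+3+3+8 = 17 ballots; Model T wins 17–2.
Model U vs Model S1: 9 to 10, Model S1.
Model T defeats every rival head-to-head and is the Condorcet winner.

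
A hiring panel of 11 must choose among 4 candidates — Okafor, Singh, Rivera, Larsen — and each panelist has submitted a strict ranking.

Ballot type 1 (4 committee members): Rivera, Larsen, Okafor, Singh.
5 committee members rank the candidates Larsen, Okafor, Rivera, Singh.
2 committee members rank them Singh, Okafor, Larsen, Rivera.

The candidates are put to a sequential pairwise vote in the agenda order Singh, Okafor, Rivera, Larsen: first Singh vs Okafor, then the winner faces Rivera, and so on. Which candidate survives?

Round 1: Singh vs Okafor — 2–9, Okafor advances.
Round 2: Okafor vs Rivera — 7–4, Okafor advances.
Round 3: Okafor vs Larsen — 2–9, Larsen advances.
The agenda winner is Larsen.

Larsen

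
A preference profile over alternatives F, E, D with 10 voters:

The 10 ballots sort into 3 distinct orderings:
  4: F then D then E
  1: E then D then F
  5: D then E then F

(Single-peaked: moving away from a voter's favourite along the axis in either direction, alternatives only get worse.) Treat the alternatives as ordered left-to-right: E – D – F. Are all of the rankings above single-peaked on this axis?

yes

Axis positions: E=1, D=2, F=3.
Bloc 1 (peak F at position 3): ranking walks positions 3-2-1, expanding outward from the peak — single-peaked.
Bloc 2 (peak E at position 1): ranking walks positions 1-2-3, expanding outward from the peak — single-peaked.
Bloc 3 (peak D at position 2): ranking walks positions 2-1-3, expanding outward from the peak — single-peaked.
Every ranking is single-peaked on this axis.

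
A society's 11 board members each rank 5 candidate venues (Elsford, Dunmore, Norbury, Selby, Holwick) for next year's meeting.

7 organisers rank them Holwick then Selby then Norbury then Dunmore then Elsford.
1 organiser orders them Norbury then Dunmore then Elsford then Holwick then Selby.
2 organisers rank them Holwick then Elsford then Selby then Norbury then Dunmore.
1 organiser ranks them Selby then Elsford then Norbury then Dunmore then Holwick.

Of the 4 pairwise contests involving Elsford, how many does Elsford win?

0

Elsford against each rival (11 organisers):
Elsford vs Dunmore: 3 to 8, Dunmore.
Elsford vs Norbury: Norbury wins 8–3.
Elsford vs Selby: Selby, 8–3.
Elsford–Holwick: Holwick 9–2.
Elsford beats no one; loses to Dunmore, Norbury, Selby, Holwick — 0 pairwise wins.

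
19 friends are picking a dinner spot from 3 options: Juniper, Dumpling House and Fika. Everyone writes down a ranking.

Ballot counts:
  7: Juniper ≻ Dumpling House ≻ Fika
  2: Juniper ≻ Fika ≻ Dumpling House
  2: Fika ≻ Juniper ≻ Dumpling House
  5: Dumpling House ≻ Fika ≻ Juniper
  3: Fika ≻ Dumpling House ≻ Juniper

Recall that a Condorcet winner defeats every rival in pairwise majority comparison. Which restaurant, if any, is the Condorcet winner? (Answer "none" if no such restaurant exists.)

none

Head-to-head results (19 friends):
Juniper vs Dumpling House: 11 to 8, Juniper.
Juniper vs Fika: Juniper is ranked higher on 7+2 = 9 ballots, Fika on 10. Fika wins 10–9.
Dumpling House vs Fika: Dumpling House preferred on 7+5 = 12 ballots; Dumpling House wins 12–7.
Every restaurant loses at least once (Juniper loses to Fika; Dumpling House loses to Juniper; Fika loses to Dumpling House). The majority relation contains the cycle Juniper > Dumpling House > Fika > Juniper, so there is no Condorcet winner.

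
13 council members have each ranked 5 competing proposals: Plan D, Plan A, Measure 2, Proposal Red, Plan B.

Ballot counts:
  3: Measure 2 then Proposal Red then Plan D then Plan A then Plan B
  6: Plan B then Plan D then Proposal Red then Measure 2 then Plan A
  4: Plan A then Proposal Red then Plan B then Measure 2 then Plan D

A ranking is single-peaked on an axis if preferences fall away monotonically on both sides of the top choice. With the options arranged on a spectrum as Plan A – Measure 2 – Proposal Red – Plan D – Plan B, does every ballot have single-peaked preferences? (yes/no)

no

Axis positions: Plan A=1, Measure 2=2, Proposal Red=3, Plan D=4, Plan B=5.
Ballot type 1 (peak Measure 2 at position 2): ranking walks positions 2-3-4-1-5, expanding outward from the peak — single-peaked.
Ballot type 2 (peak Plan B at position 5): ranking walks positions 5-4-3-2-1, expanding outward from the peak — single-peaked.
Ballot type 3: ranking walks positions 1-3-5-2-4; Proposal Red is ranked above Measure 2 even though Measure 2 lies between Proposal Red and the peak Plan A on the axis — preferences dip and rise again. Not single-peaked.
Ballot type 3 violates single-peakedness, so the profile is not single-peaked on this axis.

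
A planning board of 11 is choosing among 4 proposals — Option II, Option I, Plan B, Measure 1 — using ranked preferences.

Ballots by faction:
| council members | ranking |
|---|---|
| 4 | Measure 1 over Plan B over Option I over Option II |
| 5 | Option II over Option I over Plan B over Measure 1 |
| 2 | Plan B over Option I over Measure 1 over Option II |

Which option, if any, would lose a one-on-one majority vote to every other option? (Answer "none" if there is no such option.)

Option II

Pairwise majorities:
Option II–Option I: Option I 6–5.
Option II vs Plan B: 5 for Option II, 6 for Plan B — Plan B by 6–5.
Option II–Measure 1: Measure 1 6–5.
Option I vs Plan B: 5 to 6, Plan B.
Option I–Measure 1: Option I 7–4.
Plan B vs Measure 1: Plan B preferred on 5+2 = 7 ballots; Plan B wins 7–4.
Only Option II has no wins; Option II is the Condorcet loser.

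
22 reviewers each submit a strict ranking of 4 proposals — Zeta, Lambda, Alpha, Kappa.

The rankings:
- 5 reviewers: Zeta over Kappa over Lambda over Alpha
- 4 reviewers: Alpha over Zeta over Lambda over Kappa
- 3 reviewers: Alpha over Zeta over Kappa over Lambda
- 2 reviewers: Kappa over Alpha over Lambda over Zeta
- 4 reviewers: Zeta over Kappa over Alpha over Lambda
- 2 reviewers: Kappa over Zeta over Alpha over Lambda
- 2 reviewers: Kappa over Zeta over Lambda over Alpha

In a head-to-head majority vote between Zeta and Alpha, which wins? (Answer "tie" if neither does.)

Ballots ranking Zeta above Alpha: 5 + 4 + 2 + 2 = 13.
Ballots ranking Alpha above Zeta: 22 − 13 = 9.
Zeta wins the head-to-head 13–9.

Zeta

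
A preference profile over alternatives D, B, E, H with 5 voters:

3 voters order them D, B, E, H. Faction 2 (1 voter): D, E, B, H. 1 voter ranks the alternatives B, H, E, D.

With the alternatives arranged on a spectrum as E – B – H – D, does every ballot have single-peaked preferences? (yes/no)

Axis positions: E=1, B=2, H=3, D=4.
Faction 1: ranking walks positions 4-2-1-3; B is ranked above H even though H lies between B and the peak D on the axis — preferences dip and rise again. Not single-peaked.
Faction 2: ranking walks positions 4-1-2-3; E is ranked above H even though H lies between E and the peak D on the axis — preferences dip and rise again. Not single-peaked.
Faction 3 (peak B at position 2): ranking walks positions 2-3-1-4, expanding outward from the peak — single-peaked.
Faction 1 violates single-peakedness, so the profile is not single-peaked on this axis.

no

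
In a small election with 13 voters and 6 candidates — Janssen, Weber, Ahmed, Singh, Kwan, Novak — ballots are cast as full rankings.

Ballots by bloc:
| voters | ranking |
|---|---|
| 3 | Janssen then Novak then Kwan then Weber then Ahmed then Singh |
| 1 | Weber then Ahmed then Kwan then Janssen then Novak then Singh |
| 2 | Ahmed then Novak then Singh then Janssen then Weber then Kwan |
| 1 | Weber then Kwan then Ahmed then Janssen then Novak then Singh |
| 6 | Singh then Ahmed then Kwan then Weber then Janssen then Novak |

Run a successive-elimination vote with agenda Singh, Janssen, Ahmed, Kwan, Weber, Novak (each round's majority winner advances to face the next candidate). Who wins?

Round 1: Singh vs Janssen — 8–5, Singh advances.
Round 2: Singh vs Ahmed — 6–7, Ahmed advances.
Round 3: Ahmed vs Kwan — 9–4, Ahmed advances.
Round 4: Ahmed vs Weber — 8–5, Ahmed advances.
Round 5: Ahmed vs Novak — 10–3, Ahmed advances.
Ahmed survives the agenda.

Ahmed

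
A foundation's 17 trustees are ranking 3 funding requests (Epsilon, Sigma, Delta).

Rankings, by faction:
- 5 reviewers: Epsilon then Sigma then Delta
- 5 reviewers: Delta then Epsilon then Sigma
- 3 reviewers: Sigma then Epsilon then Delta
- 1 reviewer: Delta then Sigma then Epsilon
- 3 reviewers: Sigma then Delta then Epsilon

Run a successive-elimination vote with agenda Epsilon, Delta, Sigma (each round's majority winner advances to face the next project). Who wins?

Round 1: Epsilon vs Delta — 8–9, Delta advances.
Round 2: Delta vs Sigma — 6–11, Sigma advances.
Sigma survives the agenda.

Sigma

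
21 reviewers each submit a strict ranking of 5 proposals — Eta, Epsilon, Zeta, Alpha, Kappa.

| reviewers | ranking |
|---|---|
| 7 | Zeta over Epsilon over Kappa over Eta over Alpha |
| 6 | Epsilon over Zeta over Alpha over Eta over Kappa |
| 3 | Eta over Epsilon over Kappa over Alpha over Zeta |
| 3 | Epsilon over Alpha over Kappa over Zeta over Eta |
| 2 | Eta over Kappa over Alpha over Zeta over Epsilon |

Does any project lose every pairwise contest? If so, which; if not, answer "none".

Pairwise majorities:
Eta vs Epsilon: 5 to 16, Epsilon.
Eta–Zeta: Zeta 16–5.
Eta vs Alpha: 12 to 9, Eta.
Eta vs Kappa: Eta is ranked higher on 6+3+2 = 11 ballots, Kappa on 10. Eta wins 11–10.
Epsilon vs Zeta: Epsilon, 12–9.
Epsilon vs Alpha: 19 to 2, Epsilon.
Epsilon vs Kappa: Epsilon preferred on 7+6+3+3 = 19 ballots; Epsilon wins 19–2.
Zeta vs Alpha: Zeta preferred on 7+6 = 13 ballots; Zeta wins 13–8.
Zeta vs Kappa: 13 to 8, Zeta.
Alpha vs Kappa: 9 to 12, Kappa.
Only Alpha has no wins; Alpha is the Condorcet loser.

Alpha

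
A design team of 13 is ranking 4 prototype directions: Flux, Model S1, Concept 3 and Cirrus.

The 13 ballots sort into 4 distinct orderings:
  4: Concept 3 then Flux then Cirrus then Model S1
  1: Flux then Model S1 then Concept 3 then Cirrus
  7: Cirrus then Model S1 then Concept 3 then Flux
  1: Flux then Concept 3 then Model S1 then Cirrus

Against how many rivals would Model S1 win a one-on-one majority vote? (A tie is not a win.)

Model S1 against each rival (13 engineers):
Model S1 vs Flux: Model S1 wins 7–6.
Model S1 vs Concept 3: 1+7 = 8 for Model S1, 5 for Concept 3 — Model S1 by 8–5.
Model S1 vs Cirrus: Model S1 preferred on 1+1 = 2 ballots; Cirrus wins 11–2.
Model S1 beats Flux, Concept 3; loses to Cirrus — 2 pairwise wins.

2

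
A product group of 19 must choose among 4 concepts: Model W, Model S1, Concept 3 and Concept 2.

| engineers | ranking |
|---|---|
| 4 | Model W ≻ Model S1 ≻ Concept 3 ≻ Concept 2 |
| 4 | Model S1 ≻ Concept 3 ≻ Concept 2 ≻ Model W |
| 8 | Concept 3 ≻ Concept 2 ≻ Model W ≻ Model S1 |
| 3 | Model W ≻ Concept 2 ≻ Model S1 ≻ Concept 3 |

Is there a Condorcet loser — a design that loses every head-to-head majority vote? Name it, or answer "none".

Head-to-head results (19 engineers):
Model W vs Model S1: Model W, 15–4.
Model W vs Concept 3: Model W preferred on 4+3 = 7 ballots; Concept 3 wins 12–7.
Model W vs Concept 2: Model W preferred on 4+3 = 7 ballots; Concept 2 wins 12–7.
Model S1 vs Concept 3: Model S1 preferred on 4+4+3 = 11 ballots; Model S1 wins 11–8.
Model S1 vs Concept 2: Model S1 is ranked higher on 4+4 = 8 ballots, Concept 2 on 11. Concept 2 wins 11–8.
Concept 3–Concept 2: Concept 3 16–3.
No design is winless: Model W beats Model S1; Model S1 beats Concept 3; Concept 3 beats Model W; Concept 2 beats Model W. There is no Condorcet loser.

none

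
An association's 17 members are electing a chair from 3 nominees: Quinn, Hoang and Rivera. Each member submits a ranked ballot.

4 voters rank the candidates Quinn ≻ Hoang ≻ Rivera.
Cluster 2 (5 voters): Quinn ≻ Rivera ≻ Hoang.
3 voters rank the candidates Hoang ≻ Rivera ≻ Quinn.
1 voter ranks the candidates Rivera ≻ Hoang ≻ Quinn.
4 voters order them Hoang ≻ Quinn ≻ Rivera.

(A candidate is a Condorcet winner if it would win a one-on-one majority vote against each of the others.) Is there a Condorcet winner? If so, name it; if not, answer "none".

Quinn

Check each pair by majority over 17 ballots:
Quinn vs Hoang: Quinn is ranked higher on 4+5 = 9 ballots, Hoang on 8. Quinn wins 9–8.
Quinn vs Rivera: Quinn preferred on 4+5+4 = 13 ballots; Quinn wins 13–4.
Hoang vs Rivera: 11 to 6, Hoang.
Quinn defeats every rival head-to-head and is the Condorcet winner.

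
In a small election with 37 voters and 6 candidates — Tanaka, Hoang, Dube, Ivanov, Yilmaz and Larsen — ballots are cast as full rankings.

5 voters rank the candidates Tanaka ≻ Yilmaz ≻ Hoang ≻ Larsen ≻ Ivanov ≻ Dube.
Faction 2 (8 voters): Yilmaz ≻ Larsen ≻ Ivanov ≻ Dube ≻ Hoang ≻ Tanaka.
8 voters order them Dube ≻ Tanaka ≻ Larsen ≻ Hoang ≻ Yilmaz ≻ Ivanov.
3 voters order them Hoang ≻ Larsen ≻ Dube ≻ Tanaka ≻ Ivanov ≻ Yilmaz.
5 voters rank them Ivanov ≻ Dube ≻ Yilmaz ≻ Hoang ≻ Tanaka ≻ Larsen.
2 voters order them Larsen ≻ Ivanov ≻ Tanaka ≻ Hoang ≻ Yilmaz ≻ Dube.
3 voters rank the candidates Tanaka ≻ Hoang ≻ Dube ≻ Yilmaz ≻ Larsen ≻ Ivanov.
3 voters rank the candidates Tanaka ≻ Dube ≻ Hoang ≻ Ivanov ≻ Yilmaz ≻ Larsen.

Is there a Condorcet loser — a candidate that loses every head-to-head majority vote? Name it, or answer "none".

none

Pairwise majorities:
Tanaka vs Hoang: 21 to 16, Tanaka.
Tanaka vs Dube: Dube, 24–13.
Tanaka vs Ivanov: Tanaka preferred on 5+8+3+3+3 = 22 ballots; Tanaka wins 22–15.
Tanaka vs Yilmaz: Tanaka wins 24–13.
Tanaka–Larsen: Tanaka 24–13.
Hoang vs Dube: Hoang preferred on 5+3+2+3 = 13 ballots; Dube wins 24–13.
Hoang vs Ivanov: Hoang wins 22–15.
Hoang vs Yilmaz: Hoang is ranked higher on 8+3+2+3+3 = 19 ballots, Yilmaz on 18. Hoang wins 19–18.
Hoang vs Larsen: Hoang preferred on 5+3+5+3+3 = 19 ballots; Hoang wins 19–18.
Dube vs Ivanov: Ivanov wins 20–17.
Dube vs Yilmaz: Dube preferred on 8+3+5+3+3 = 22 ballots; Dube wins 22–15.
Dube vs Larsen: Dube is ranked higher on 8+5+3+3 = 19 ballots, Larsen on 18. Dube wins 19–18.
Ivanov vs Yilmaz: Yilmaz, 24–13.
Ivanov vs Larsen: 5+3 = 8 for Ivanov, 29 for Larsen — Larsen by 29–8.
Yilmaz vs Larsen: Yilmaz, 24–13.
Each candidate has at least one pairwise win (Tanaka beats Hoang; Hoang beats Ivanov; Dube beats Tanaka; Ivanov beats Dube; Yilmaz beats Ivanov; Larsen beats Ivanov) — no Condorcet loser.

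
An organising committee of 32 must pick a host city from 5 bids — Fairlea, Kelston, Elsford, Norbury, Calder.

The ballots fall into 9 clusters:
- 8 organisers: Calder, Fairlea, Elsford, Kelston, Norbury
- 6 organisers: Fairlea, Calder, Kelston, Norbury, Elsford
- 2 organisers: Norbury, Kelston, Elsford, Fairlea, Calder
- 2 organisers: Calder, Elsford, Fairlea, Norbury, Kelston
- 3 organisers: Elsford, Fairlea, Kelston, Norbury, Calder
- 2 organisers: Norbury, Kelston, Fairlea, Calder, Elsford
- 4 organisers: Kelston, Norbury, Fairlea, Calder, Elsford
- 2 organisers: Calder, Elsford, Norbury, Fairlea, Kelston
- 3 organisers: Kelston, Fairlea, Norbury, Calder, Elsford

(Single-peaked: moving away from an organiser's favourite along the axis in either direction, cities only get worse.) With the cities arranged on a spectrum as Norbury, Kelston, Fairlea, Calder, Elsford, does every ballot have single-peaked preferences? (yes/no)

Axis positions: Norbury=1, Kelston=2, Fairlea=3, Calder=4, Elsford=5.
Cluster 1 (peak Calder at position 4): ranking walks positions 4-3-5-2-1, expanding outward from the peak — single-peaked.
Cluster 2 (peak Fairlea at position 3): ranking walks positions 3-4-2-1-5, expanding outward from the peak — single-peaked.
Cluster 3: ranking walks positions 1-2-5-3-4; Elsford is ranked above Fairlea even though Fairlea lies between Elsford and the peak Norbury on the axis — preferences dip and rise again. Not single-peaked.
Cluster 4: ranking walks positions 4-5-3-1-2; Norbury is ranked above Kelston even though Kelston lies between Norbury and the peak Calder on the axis — preferences dip and rise again. Not single-peaked.
Cluster 5: ranking walks positions 5-3-2-1-4; Fairlea is ranked above Calder even though Calder lies between Fairlea and the peak Elsford on the axis — preferences dip and rise again. Not single-peaked.
Cluster 6 (peak Norbury at position 1): ranking walks positions 1-2-3-4-5, expanding outward from the peak — single-peaked.
Cluster 7 (peak Kelston at position 2): ranking walks positions 2-1-3-4-5, expanding outward from the peak — single-peaked.
Cluster 8: ranking walks positions 4-5-1-3-2; Norbury is ranked above Fairlea even though Fairlea lies between Norbury and the peak Calder on the axis — preferences dip and rise again. Not single-peaked.
Cluster 9 (peak Kelston at position 2): ranking walks positions 2-3-1-4-5, expanding outward from the peak — single-peaked.
Cluster 3 violates single-peakedness, so the profile is not single-peaked on this axis.

no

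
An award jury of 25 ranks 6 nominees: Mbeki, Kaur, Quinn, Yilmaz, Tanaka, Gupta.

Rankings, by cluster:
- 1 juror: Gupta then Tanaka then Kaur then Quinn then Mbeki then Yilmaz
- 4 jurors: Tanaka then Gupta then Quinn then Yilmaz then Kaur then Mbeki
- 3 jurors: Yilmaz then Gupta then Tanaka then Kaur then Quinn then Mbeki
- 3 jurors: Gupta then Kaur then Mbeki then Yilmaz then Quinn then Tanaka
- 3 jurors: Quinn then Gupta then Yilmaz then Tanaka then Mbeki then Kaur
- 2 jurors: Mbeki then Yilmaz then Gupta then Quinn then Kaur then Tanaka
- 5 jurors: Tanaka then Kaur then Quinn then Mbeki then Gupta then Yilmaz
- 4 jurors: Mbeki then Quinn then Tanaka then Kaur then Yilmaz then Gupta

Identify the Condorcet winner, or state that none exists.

Tanaka

Pairwise majorities:
Mbeki vs Kaur: 3+2+4 = 9 for Mbeki, 16 for Kaur — Kaur by 16–9.
Mbeki vs Quinn: Quinn, 16–9.
Mbeki vs Yilmaz: Mbeki, 15–10.
Mbeki–Tanaka: Tanaka 16–9.
Mbeki vs Gupta: Mbeki is ranked higher on 2+5+4 = 11 ballots, Gupta on 14. Gupta wins 14–11.
Kaur vs Quinn: Quinn, 13–12.
Kaur–Yilmaz: Kaur 13–12.
Kaur vs Tanaka: Kaur is ranked higher on 3+2 = 5 ballots, Tanaka on 20. Tanaka wins 20–5.
Kaur vs Gupta: 9 to 16, Gupta.
Quinn vs Yilmaz: Quinn wins 17–8.
Quinn vs Tanaka: Quinn is ranked higher on 3+3+2+4 = 12 ballots, Tanaka on 13. Tanaka wins 13–12.
Quinn vs Gupta: 12 to 13, Gupta.
Yilmaz vs Tanaka: Tanaka wins 14–11.
Yilmaz vs Gupta: Gupta wins 16–9.
Tanaka vs Gupta: Tanaka preferred on 4+5+4 = 13 ballots; Tanaka wins 13–12.
Tanaka wins every pairwise contest, so Tanaka is the Condorcet winner.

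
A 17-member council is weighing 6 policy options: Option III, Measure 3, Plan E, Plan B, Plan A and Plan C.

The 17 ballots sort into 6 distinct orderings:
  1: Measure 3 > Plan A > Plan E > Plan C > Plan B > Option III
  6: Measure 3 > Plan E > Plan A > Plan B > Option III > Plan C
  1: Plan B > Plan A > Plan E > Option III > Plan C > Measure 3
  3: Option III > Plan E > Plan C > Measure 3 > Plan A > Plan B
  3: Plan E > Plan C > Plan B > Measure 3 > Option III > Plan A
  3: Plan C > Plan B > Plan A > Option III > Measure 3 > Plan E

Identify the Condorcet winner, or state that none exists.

none

Pairwise majorities:
Option III–Measure 3: Measure 3 10–7.
Option III–Plan E: Plan E 11–6.
Option III–Plan B: Plan B 14–3.
Option III vs Plan A: Option III is ranked higher on 3+3 = 6 ballots, Plan A on 11. Plan A wins 11–6.
Option III vs Plan C: Option III preferred on 6+1+3 = 10 ballots; Option III wins 10–7.
Measure 3 vs Plan E: Measure 3 is ranked higher on 1+6+3 = 10 ballots, Plan E on 7. Measure 3 wins 10–7.
Measure 3 vs Plan B: Measure 3 preferred on 1+6+3 = 10 ballots; Measure 3 wins 10–7.
Measure 3 vs Plan A: Measure 3, 13–4.
Measure 3 vs Plan C: 1+6 = 7 for Measure 3, 10 for Plan C — Plan C by 10–7.
Plan E vs Plan B: Plan E wins 13–4.
Plan E–Plan A: Plan E 12–5.
Plan E vs Plan C: Plan E wins 14–3.
Plan B vs Plan A: 1+3+3 = 7 for Plan B, 10 for Plan A — Plan A by 10–7.
Plan B vs Plan C: 6+1 = 7 for Plan B, 10 for Plan C — Plan C by 10–7.
Plan A vs Plan C: Plan C wins 9–8.
Every option loses at least once (Option III loses to Measure 3; Measure 3 loses to Plan C; Plan E loses to Measure 3; Plan B loses to Measure 3; Plan A loses to Measure 3; Plan C loses to Option III). The majority relation contains the cycle Option III > Plan C > Measure 3 > Option III, so there is no Condorcet winner.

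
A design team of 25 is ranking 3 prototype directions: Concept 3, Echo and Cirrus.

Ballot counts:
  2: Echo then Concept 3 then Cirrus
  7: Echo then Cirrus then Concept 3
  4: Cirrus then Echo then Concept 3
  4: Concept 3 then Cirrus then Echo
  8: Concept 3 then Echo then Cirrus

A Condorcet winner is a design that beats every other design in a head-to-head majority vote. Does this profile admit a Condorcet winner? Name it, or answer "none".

Head-to-head results (25 engineers):
Concept 3 vs Echo: Echo wins 13–12.
Concept 3 vs Cirrus: Concept 3, 14–11.
Echo vs Cirrus: Echo, 17–8.
Echo wins every pairwise contest, so Echo is the Condorcet winner.

Echo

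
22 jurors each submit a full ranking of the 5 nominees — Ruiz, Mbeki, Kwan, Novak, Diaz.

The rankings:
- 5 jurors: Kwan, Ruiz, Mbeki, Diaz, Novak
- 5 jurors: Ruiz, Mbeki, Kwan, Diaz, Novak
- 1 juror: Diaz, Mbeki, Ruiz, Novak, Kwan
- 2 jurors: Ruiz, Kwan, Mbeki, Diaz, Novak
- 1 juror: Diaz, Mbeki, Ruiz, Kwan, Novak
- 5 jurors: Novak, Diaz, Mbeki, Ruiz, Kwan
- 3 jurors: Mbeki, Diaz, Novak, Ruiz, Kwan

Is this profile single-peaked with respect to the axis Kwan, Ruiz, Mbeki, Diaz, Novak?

Axis positions: Kwan=1, Ruiz=2, Mbeki=3, Diaz=4, Novak=5.
Ballot type 1 (peak Kwan at position 1): ranking walks positions 1-2-3-4-5, expanding outward from the peak — single-peaked.
Ballot type 2 (peak Ruiz at position 2): ranking walks positions 2-3-1-4-5, expanding outward from the peak — single-peaked.
Ballot type 3 (peak Diaz at position 4): ranking walks positions 4-3-2-5-1, expanding outward from the peak — single-peaked.
Ballot type 4 (peak Ruiz at position 2): ranking walks positions 2-1-3-4-5, expanding outward from the peak — single-peaked.
Ballot type 5 (peak Diaz at position 4): ranking walks positions 4-3-2-1-5, expanding outward from the peak — single-peaked.
Ballot type 6 (peak Novak at position 5): ranking walks positions 5-4-3-2-1, expanding outward from the peak — single-peaked.
Ballot type 7 (peak Mbeki at position 3): ranking walks positions 3-4-5-2-1, expanding outward from the peak — single-peaked.
Every ranking is single-peaked on this axis.

yes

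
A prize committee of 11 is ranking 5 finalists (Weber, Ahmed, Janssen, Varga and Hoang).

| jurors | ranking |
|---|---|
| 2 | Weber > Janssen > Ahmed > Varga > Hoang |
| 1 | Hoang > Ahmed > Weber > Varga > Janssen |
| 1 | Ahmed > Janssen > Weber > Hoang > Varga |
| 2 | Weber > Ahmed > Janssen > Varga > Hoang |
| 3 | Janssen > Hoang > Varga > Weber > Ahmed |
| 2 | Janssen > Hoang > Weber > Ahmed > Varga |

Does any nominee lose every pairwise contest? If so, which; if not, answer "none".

Pairwise majorities:
Weber vs Ahmed: Weber is ranked higher on 2+2+3+2 = 9 ballots, Ahmed on 2. Weber wins 9–2.
Weber vs Janssen: 2+1+2 = 5 for Weber, 6 for Janssen — Janssen by 6–5.
Weber–Varga: Weber 8–3.
Weber vs Hoang: Weber preferred on 2+1+2 = 5 ballots; Hoang wins 6–5.
Ahmed vs Janssen: Ahmed preferred on 1+1+2 = 4 ballots; Janssen wins 7–4.
Ahmed–Varga: Ahmed 8–3.
Ahmed vs Hoang: 2+1+2 = 5 for Ahmed, 6 for Hoang — Hoang by 6–5.
Janssen vs Varga: 10 to 1, Janssen.
Janssen vs Hoang: Janssen is ranked higher on 2+1+2+3+2 = 10 ballots, Hoang on 1. Janssen wins 10–1.
Varga vs Hoang: Hoang, 7–4.
Varga loses to every other nominee — it is the Condorcet loser.

Varga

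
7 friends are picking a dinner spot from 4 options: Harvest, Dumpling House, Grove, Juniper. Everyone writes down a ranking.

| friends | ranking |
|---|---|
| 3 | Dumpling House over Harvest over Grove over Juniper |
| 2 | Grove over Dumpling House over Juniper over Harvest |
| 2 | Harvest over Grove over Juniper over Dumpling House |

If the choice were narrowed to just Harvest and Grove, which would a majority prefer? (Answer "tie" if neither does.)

Harvest

Ballots ranking Harvest above Grove: 3 + 2 = 5.
Ballots ranking Grove above Harvest: 7 − 5 = 2.
Harvest wins the head-to-head 5–2.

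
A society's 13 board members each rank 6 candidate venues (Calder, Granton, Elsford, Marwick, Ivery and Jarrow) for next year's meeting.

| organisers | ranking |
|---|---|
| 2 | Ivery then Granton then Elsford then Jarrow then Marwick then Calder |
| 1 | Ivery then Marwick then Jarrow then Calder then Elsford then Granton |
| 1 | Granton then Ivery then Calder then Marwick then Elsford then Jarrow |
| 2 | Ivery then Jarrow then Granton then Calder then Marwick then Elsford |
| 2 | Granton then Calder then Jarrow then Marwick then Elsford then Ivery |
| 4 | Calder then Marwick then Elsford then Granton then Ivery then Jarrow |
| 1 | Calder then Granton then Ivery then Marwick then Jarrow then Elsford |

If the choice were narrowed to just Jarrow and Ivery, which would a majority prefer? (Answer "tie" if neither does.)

Ballots ranking Jarrow above Ivery: 2.
Ballots ranking Ivery above Jarrow: 13 − 2 = 11.
Ivery wins the head-to-head 11–2.

Ivery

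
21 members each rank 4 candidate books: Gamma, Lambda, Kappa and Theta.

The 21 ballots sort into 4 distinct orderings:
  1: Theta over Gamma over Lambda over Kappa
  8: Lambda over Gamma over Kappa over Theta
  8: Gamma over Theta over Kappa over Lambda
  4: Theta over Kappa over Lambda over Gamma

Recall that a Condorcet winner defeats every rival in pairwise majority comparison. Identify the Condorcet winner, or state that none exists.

Head-to-head results (21 members):
Gamma vs Lambda: Lambda, 12–9.
Gamma–Kappa: Gamma 17–4.
Gamma vs Theta: Gamma, 16–5.
Lambda vs Kappa: Kappa, 12–9.
Lambda vs Theta: Lambda preferred on 8 ballots; Theta wins 13–8.
Kappa vs Theta: 8 for Kappa, 13 for Theta — Theta by 13–8.
Each book drops at least one matchup (Gamma loses to Lambda; Lambda loses to Kappa; Kappa loses to Gamma; Theta loses to Gamma); the cycle Gamma → Kappa → Lambda → Gamma rules out a Condorcet winner.

none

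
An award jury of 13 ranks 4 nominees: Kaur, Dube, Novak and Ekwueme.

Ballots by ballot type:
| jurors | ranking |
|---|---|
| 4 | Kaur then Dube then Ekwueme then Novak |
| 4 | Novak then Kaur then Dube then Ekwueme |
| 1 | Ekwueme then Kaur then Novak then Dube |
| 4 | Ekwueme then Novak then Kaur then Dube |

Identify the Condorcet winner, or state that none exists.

Head-to-head results (13 jurors):
Kaur vs Dube: Kaur is ranked higher on 4+4+1+4 = 13 ballots, Dube on 0. Kaur wins 13–0.
Kaur vs Novak: 5 to 8, Novak.
Kaur vs Ekwueme: 8 to 5, Kaur.
Dube vs Novak: 4 for Dube, 9 for Novak — Novak by 9–4.
Dube vs Ekwueme: Dube preferred on 4+4 = 8 ballots; Dube wins 8–5.
Novak vs Ekwueme: 4 to 9, Ekwueme.
No nominee is unbeaten: Kaur loses to Novak; Dube loses to Kaur; Novak loses to Ekwueme; Ekwueme loses to Kaur. In particular Kaur → Ekwueme → Novak → Kaur is a majority cycle — no Condorcet winner exists.

none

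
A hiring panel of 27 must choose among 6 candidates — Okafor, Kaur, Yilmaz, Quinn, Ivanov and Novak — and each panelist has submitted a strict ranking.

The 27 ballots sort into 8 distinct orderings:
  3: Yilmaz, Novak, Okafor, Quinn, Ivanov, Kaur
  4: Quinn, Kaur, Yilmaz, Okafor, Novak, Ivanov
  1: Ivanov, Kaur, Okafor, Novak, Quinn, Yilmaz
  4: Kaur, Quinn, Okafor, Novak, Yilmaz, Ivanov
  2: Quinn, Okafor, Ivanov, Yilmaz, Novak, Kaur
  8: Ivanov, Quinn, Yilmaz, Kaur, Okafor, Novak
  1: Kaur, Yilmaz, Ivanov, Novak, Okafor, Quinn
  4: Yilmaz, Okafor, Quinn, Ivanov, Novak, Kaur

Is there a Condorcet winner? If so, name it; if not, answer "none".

Check each pair by majority over 27 ballots:
Okafor vs Kaur: Okafor preferred on 3+2+4 = 9 ballots; Kaur wins 18–9.
Okafor vs Yilmaz: 1+4+2 = 7 for Okafor, 20 for Yilmaz — Yilmaz by 20–7.
Okafor vs Quinn: Okafor is ranked higher on 3+1+1+4 = 9 ballots, Quinn on 18. Quinn wins 18–9.
Okafor vs Ivanov: 17 to 10, Okafor.
Okafor vs Novak: Okafor is ranked higher on 4+1+4+2+8+4 = 23 ballots, Novak on 4. Okafor wins 23–4.
Kaur vs Yilmaz: 10 to 17, Yilmaz.
Kaur vs Quinn: Kaur preferred on 1+4+1 = 6 ballots; Quinn wins 21–6.
Kaur vs Ivanov: Kaur preferred on 4+4+1 = 9 ballots; Ivanov wins 18–9.
Kaur vs Novak: 18 to 9, Kaur.
Yilmaz vs Quinn: 8 to 19, Quinn.
Yilmaz vs Ivanov: 16 to 11, Yilmaz.
Yilmaz vs Novak: Yilmaz preferred on 3+4+2+8+1+4 = 22 ballots; Yilmaz wins 22–5.
Quinn vs Ivanov: Quinn preferred on 3+4+4+2+4 = 17 ballots; Quinn wins 17–10.
Quinn vs Novak: 22 to 5, Quinn.
Ivanov vs Novak: 16 to 11, Ivanov.
Only Quinn has no losses; Quinn is the Condorcet winner.

Quinn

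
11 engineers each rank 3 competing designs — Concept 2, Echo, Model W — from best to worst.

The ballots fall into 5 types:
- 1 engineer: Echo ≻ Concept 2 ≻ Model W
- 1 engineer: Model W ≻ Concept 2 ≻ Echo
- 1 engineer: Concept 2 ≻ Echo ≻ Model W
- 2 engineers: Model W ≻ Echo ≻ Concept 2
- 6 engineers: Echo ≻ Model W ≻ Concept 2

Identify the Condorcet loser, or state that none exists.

Concept 2

Head-to-head results (11 engineers):
Concept 2 vs Echo: 2 to 9, Echo.
Concept 2 vs Model W: 1+1 = 2 for Concept 2, 9 for Model W — Model W by 9–2.
Echo vs Model W: Echo, 8–3.
Concept 2 loses to every other design — it is the Condorcet loser.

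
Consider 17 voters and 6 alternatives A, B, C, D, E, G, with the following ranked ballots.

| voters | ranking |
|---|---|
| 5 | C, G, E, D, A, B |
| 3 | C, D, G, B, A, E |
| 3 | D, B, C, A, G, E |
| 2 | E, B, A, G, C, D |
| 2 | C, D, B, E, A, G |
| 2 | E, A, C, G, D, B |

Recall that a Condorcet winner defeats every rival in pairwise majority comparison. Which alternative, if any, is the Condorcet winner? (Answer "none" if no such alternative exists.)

Pairwise majorities:
A vs B: B wins 10–7.
A vs C: C wins 13–4.
A vs D: D wins 13–4.
A vs E: E, 11–6.
A vs G: A wins 9–8.
B–C: C 12–5.
B vs D: D wins 15–2.
B–E: E 9–8.
B–G: G 10–7.
C–D: C 14–3.
C vs E: C, 13–4.
C–G: C 15–2.
D vs E: E wins 9–8.
D vs G: G wins 9–8.
E vs G: G, 11–6.
C wins every pairwise contest, so C is the Condorcet winner.

C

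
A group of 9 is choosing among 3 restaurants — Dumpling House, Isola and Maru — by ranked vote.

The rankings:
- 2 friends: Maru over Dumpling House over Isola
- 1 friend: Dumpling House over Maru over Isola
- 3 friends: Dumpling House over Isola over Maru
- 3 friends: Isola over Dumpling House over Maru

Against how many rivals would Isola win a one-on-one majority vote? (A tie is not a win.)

Isola against each rival (9 friends):
Isola vs Dumpling House: Isola is ranked higher on 3 ballots, Dumpling House on 6. Dumpling House wins 6–3.
Isola–Maru: Isola 6–3.
Isola beats Maru; loses to Dumpling House — 1 pairwise win.

1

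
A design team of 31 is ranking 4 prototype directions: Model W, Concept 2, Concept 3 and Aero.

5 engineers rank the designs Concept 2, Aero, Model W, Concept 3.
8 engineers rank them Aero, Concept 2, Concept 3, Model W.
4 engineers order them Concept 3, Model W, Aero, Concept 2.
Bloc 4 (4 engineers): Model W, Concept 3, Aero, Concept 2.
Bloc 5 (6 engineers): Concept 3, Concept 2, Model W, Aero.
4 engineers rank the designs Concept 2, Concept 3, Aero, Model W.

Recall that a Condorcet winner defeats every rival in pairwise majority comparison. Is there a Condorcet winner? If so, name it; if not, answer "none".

none

Check each pair by majority over 31 ballots:
Model W vs Concept 2: Concept 2 wins 23–8.
Model W vs Concept 3: Concept 3 wins 22–9.
Model W vs Aero: Aero, 17–14.
Concept 2 vs Concept 3: Concept 2, 17–14.
Concept 2–Aero: Aero 16–15.
Concept 3–Aero: Concept 3 18–13.
No design is unbeaten: Model W loses to Concept 2; Concept 2 loses to Aero; Concept 3 loses to Concept 2; Aero loses to Concept 3. In particular Concept 2 beats Concept 3 beats Aero beats Concept 2 is a majority cycle — no Condorcet winner exists.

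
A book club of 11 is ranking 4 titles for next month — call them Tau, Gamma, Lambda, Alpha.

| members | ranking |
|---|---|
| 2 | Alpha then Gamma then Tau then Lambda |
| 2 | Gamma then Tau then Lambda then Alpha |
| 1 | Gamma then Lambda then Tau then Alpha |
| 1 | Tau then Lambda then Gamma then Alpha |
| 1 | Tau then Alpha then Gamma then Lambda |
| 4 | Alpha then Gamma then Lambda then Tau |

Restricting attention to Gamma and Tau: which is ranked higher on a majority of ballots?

Gamma

Ballots ranking Gamma above Tau: 2 + 2 + 1 + 4 = 9.
Ballots ranking Tau above Gamma: 11 − 9 = 2.
Gamma wins the head-to-head 9–2.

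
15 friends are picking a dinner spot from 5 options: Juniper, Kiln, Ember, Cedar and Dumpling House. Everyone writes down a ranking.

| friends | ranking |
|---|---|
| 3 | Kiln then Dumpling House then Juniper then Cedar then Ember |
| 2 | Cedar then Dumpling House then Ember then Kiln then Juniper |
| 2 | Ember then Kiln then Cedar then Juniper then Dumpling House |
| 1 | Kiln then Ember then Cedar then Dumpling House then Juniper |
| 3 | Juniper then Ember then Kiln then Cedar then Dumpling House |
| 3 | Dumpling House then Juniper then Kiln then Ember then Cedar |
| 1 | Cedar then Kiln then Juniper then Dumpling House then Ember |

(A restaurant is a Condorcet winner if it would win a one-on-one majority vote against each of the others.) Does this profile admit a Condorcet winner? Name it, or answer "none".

Check each pair by majority over 15 ballots:
Juniper vs Kiln: Kiln wins 9–6.
Juniper vs Ember: 3+3+3+1 = 10 for Juniper, 5 for Ember — Juniper by 10–5.
Juniper vs Cedar: Juniper preferred on 3+3+3 = 9 ballots; Juniper wins 9–6.
Juniper vs Dumpling House: 6 to 9, Dumpling House.
Kiln vs Ember: Kiln wins 8–7.
Kiln vs Cedar: Kiln preferred on 3+2+1+3+3 = 12 ballots; Kiln wins 12–3.
Kiln vs Dumpling House: Kiln is ranked higher on 3+2+1+3+1 = 10 ballots, Dumpling House on 5. Kiln wins 10–5.
Ember vs Cedar: Ember is ranked higher on 2+1+3+3 = 9 ballots, Cedar on 6. Ember wins 9–6.
Ember vs Dumpling House: 6 to 9, Dumpling House.
Cedar vs Dumpling House: Cedar wins 9–6.
Only Kiln has no losses; Kiln is the Condorcet winner.

Kiln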